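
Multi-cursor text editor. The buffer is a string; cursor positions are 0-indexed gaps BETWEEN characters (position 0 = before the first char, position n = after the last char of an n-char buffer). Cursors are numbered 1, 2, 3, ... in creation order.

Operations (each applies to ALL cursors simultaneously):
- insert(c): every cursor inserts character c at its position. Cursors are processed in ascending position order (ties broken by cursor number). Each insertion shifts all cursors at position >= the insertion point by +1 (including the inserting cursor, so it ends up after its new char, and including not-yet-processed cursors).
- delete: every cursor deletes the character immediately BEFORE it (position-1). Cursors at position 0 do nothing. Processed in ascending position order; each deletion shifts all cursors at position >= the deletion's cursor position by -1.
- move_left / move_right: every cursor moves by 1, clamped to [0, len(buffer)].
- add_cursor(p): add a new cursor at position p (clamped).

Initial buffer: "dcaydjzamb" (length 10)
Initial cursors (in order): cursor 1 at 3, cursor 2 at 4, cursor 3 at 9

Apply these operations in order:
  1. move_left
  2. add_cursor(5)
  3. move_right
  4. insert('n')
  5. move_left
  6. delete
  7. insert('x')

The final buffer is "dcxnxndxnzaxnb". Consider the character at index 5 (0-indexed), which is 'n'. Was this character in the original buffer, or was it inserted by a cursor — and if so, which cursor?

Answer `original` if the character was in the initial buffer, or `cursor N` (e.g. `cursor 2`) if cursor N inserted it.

After op 1 (move_left): buffer="dcaydjzamb" (len 10), cursors c1@2 c2@3 c3@8, authorship ..........
After op 2 (add_cursor(5)): buffer="dcaydjzamb" (len 10), cursors c1@2 c2@3 c4@5 c3@8, authorship ..........
After op 3 (move_right): buffer="dcaydjzamb" (len 10), cursors c1@3 c2@4 c4@6 c3@9, authorship ..........
After op 4 (insert('n')): buffer="dcanyndjnzamnb" (len 14), cursors c1@4 c2@6 c4@9 c3@13, authorship ...1.2..4...3.
After op 5 (move_left): buffer="dcanyndjnzamnb" (len 14), cursors c1@3 c2@5 c4@8 c3@12, authorship ...1.2..4...3.
After op 6 (delete): buffer="dcnndnzanb" (len 10), cursors c1@2 c2@3 c4@5 c3@8, authorship ..12.4..3.
After op 7 (insert('x')): buffer="dcxnxndxnzaxnb" (len 14), cursors c1@3 c2@5 c4@8 c3@12, authorship ..1122.44..33.
Authorship (.=original, N=cursor N): . . 1 1 2 2 . 4 4 . . 3 3 .
Index 5: author = 2

Answer: cursor 2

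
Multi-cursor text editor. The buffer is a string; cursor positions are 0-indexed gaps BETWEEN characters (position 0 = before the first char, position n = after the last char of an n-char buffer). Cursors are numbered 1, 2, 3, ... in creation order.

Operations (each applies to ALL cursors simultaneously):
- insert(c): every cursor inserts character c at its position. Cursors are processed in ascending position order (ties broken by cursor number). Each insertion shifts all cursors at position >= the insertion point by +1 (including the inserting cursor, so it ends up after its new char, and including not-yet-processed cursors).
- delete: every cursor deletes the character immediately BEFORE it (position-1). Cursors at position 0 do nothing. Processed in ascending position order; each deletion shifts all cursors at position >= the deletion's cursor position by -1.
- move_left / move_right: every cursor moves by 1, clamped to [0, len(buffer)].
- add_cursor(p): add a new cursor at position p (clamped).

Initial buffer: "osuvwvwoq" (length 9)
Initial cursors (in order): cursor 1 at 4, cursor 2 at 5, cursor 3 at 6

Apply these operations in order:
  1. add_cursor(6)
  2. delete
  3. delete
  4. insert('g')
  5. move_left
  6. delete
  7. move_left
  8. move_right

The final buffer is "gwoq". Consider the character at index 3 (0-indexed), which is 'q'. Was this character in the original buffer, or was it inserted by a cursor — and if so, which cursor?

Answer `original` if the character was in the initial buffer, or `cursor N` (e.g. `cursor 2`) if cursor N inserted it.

After op 1 (add_cursor(6)): buffer="osuvwvwoq" (len 9), cursors c1@4 c2@5 c3@6 c4@6, authorship .........
After op 2 (delete): buffer="oswoq" (len 5), cursors c1@2 c2@2 c3@2 c4@2, authorship .....
After op 3 (delete): buffer="woq" (len 3), cursors c1@0 c2@0 c3@0 c4@0, authorship ...
After op 4 (insert('g')): buffer="ggggwoq" (len 7), cursors c1@4 c2@4 c3@4 c4@4, authorship 1234...
After op 5 (move_left): buffer="ggggwoq" (len 7), cursors c1@3 c2@3 c3@3 c4@3, authorship 1234...
After op 6 (delete): buffer="gwoq" (len 4), cursors c1@0 c2@0 c3@0 c4@0, authorship 4...
After op 7 (move_left): buffer="gwoq" (len 4), cursors c1@0 c2@0 c3@0 c4@0, authorship 4...
After op 8 (move_right): buffer="gwoq" (len 4), cursors c1@1 c2@1 c3@1 c4@1, authorship 4...
Authorship (.=original, N=cursor N): 4 . . .
Index 3: author = original

Answer: original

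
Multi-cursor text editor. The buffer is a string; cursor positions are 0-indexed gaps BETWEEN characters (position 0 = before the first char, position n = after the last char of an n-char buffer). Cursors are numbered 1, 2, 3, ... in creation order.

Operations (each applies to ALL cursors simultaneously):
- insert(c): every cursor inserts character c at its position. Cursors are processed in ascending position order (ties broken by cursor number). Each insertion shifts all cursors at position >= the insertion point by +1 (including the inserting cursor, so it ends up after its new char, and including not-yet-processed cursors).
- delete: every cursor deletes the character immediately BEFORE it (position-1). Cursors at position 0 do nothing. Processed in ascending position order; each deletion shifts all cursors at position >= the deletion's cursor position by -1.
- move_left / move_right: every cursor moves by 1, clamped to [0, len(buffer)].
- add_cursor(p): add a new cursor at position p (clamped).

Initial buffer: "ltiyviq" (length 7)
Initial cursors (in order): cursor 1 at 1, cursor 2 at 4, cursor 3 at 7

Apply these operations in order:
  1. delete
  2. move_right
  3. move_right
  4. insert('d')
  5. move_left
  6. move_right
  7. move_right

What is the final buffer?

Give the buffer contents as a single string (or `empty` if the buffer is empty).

After op 1 (delete): buffer="tivi" (len 4), cursors c1@0 c2@2 c3@4, authorship ....
After op 2 (move_right): buffer="tivi" (len 4), cursors c1@1 c2@3 c3@4, authorship ....
After op 3 (move_right): buffer="tivi" (len 4), cursors c1@2 c2@4 c3@4, authorship ....
After op 4 (insert('d')): buffer="tidvidd" (len 7), cursors c1@3 c2@7 c3@7, authorship ..1..23
After op 5 (move_left): buffer="tidvidd" (len 7), cursors c1@2 c2@6 c3@6, authorship ..1..23
After op 6 (move_right): buffer="tidvidd" (len 7), cursors c1@3 c2@7 c3@7, authorship ..1..23
After op 7 (move_right): buffer="tidvidd" (len 7), cursors c1@4 c2@7 c3@7, authorship ..1..23

Answer: tidvidd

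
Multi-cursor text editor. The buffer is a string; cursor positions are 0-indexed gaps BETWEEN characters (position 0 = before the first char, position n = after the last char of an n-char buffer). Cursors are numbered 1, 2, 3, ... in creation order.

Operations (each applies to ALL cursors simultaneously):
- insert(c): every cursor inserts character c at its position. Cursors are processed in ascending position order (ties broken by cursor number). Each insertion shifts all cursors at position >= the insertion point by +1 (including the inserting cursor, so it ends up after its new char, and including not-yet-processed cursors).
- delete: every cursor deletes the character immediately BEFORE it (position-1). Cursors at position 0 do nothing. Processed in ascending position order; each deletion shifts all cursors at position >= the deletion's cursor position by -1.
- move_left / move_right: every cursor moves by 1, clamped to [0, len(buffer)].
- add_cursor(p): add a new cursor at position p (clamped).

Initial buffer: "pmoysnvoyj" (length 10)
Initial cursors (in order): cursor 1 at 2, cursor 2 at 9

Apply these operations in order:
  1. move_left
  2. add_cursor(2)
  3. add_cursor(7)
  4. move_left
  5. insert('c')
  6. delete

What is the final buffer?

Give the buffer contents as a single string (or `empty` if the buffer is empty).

After op 1 (move_left): buffer="pmoysnvoyj" (len 10), cursors c1@1 c2@8, authorship ..........
After op 2 (add_cursor(2)): buffer="pmoysnvoyj" (len 10), cursors c1@1 c3@2 c2@8, authorship ..........
After op 3 (add_cursor(7)): buffer="pmoysnvoyj" (len 10), cursors c1@1 c3@2 c4@7 c2@8, authorship ..........
After op 4 (move_left): buffer="pmoysnvoyj" (len 10), cursors c1@0 c3@1 c4@6 c2@7, authorship ..........
After op 5 (insert('c')): buffer="cpcmoysncvcoyj" (len 14), cursors c1@1 c3@3 c4@9 c2@11, authorship 1.3.....4.2...
After op 6 (delete): buffer="pmoysnvoyj" (len 10), cursors c1@0 c3@1 c4@6 c2@7, authorship ..........

Answer: pmoysnvoyj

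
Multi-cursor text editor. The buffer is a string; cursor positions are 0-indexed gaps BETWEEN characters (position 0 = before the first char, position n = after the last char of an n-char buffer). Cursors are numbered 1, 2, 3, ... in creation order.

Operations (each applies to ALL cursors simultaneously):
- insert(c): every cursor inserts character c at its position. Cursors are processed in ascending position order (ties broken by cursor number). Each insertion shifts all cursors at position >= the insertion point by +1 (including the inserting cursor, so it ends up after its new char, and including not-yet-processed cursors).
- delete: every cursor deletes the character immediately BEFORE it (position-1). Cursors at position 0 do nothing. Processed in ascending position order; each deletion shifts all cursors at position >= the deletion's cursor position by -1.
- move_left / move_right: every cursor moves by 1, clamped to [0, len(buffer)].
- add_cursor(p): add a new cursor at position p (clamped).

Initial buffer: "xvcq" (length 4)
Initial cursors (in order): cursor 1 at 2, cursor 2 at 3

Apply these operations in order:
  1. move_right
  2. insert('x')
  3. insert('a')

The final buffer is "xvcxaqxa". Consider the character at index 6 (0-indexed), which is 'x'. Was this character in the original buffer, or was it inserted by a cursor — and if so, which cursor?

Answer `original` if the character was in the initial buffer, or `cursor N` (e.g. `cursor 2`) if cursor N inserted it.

Answer: cursor 2

Derivation:
After op 1 (move_right): buffer="xvcq" (len 4), cursors c1@3 c2@4, authorship ....
After op 2 (insert('x')): buffer="xvcxqx" (len 6), cursors c1@4 c2@6, authorship ...1.2
After op 3 (insert('a')): buffer="xvcxaqxa" (len 8), cursors c1@5 c2@8, authorship ...11.22
Authorship (.=original, N=cursor N): . . . 1 1 . 2 2
Index 6: author = 2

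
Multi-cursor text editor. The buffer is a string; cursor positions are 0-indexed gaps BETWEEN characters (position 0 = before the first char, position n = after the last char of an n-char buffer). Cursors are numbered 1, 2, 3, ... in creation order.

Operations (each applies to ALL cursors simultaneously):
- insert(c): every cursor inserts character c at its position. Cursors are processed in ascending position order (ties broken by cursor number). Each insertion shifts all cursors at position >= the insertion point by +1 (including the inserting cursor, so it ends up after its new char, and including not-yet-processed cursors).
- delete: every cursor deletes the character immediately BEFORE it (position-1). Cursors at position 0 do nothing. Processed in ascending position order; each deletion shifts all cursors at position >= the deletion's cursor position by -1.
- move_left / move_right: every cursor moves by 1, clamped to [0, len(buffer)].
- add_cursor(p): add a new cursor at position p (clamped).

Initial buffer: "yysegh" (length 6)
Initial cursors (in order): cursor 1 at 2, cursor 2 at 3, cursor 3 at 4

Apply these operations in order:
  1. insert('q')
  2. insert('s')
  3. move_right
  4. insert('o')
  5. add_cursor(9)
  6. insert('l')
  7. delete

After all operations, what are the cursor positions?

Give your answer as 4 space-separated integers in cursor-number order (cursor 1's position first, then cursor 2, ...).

Answer: 6 10 14 9

Derivation:
After op 1 (insert('q')): buffer="yyqsqeqgh" (len 9), cursors c1@3 c2@5 c3@7, authorship ..1.2.3..
After op 2 (insert('s')): buffer="yyqssqseqsgh" (len 12), cursors c1@4 c2@7 c3@10, authorship ..11.22.33..
After op 3 (move_right): buffer="yyqssqseqsgh" (len 12), cursors c1@5 c2@8 c3@11, authorship ..11.22.33..
After op 4 (insert('o')): buffer="yyqssoqseoqsgoh" (len 15), cursors c1@6 c2@10 c3@14, authorship ..11.122.233.3.
After op 5 (add_cursor(9)): buffer="yyqssoqseoqsgoh" (len 15), cursors c1@6 c4@9 c2@10 c3@14, authorship ..11.122.233.3.
After op 6 (insert('l')): buffer="yyqssolqselolqsgolh" (len 19), cursors c1@7 c4@11 c2@13 c3@18, authorship ..11.1122.42233.33.
After op 7 (delete): buffer="yyqssoqseoqsgoh" (len 15), cursors c1@6 c4@9 c2@10 c3@14, authorship ..11.122.233.3.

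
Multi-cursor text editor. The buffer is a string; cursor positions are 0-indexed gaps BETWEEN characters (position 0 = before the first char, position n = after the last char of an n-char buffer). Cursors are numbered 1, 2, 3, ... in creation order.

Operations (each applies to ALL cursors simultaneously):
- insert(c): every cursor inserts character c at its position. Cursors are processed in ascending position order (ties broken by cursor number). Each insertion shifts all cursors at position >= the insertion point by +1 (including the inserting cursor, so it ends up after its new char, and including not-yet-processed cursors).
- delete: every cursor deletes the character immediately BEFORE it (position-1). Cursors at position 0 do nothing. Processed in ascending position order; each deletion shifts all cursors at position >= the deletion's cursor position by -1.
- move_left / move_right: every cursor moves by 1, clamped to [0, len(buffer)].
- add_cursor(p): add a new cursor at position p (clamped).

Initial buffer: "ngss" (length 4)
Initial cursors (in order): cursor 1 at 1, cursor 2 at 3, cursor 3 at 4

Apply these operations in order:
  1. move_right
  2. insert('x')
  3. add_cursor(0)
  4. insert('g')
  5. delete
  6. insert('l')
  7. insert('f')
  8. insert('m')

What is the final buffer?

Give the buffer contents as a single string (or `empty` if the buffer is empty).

After op 1 (move_right): buffer="ngss" (len 4), cursors c1@2 c2@4 c3@4, authorship ....
After op 2 (insert('x')): buffer="ngxssxx" (len 7), cursors c1@3 c2@7 c3@7, authorship ..1..23
After op 3 (add_cursor(0)): buffer="ngxssxx" (len 7), cursors c4@0 c1@3 c2@7 c3@7, authorship ..1..23
After op 4 (insert('g')): buffer="gngxgssxxgg" (len 11), cursors c4@1 c1@5 c2@11 c3@11, authorship 4..11..2323
After op 5 (delete): buffer="ngxssxx" (len 7), cursors c4@0 c1@3 c2@7 c3@7, authorship ..1..23
After op 6 (insert('l')): buffer="lngxlssxxll" (len 11), cursors c4@1 c1@5 c2@11 c3@11, authorship 4..11..2323
After op 7 (insert('f')): buffer="lfngxlfssxxllff" (len 15), cursors c4@2 c1@7 c2@15 c3@15, authorship 44..111..232323
After op 8 (insert('m')): buffer="lfmngxlfmssxxllffmm" (len 19), cursors c4@3 c1@9 c2@19 c3@19, authorship 444..1111..23232323

Answer: lfmngxlfmssxxllffmm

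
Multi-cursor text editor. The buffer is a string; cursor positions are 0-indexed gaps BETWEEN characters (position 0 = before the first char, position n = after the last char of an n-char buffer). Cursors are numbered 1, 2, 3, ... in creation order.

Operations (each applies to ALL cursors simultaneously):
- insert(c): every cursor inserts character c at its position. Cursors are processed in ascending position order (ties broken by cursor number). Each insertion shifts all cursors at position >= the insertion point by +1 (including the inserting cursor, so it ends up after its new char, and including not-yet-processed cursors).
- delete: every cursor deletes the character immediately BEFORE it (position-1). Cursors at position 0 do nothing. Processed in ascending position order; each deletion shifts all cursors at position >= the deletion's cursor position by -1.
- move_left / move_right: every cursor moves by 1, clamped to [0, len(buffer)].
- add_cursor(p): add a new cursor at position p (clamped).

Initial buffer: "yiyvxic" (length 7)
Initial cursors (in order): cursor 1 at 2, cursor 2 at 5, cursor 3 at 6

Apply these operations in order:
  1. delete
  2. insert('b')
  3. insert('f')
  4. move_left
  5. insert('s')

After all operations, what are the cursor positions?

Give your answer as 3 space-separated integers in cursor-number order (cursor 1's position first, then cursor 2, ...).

After op 1 (delete): buffer="yyvc" (len 4), cursors c1@1 c2@3 c3@3, authorship ....
After op 2 (insert('b')): buffer="ybyvbbc" (len 7), cursors c1@2 c2@6 c3@6, authorship .1..23.
After op 3 (insert('f')): buffer="ybfyvbbffc" (len 10), cursors c1@3 c2@9 c3@9, authorship .11..2323.
After op 4 (move_left): buffer="ybfyvbbffc" (len 10), cursors c1@2 c2@8 c3@8, authorship .11..2323.
After op 5 (insert('s')): buffer="ybsfyvbbfssfc" (len 13), cursors c1@3 c2@11 c3@11, authorship .111..232233.

Answer: 3 11 11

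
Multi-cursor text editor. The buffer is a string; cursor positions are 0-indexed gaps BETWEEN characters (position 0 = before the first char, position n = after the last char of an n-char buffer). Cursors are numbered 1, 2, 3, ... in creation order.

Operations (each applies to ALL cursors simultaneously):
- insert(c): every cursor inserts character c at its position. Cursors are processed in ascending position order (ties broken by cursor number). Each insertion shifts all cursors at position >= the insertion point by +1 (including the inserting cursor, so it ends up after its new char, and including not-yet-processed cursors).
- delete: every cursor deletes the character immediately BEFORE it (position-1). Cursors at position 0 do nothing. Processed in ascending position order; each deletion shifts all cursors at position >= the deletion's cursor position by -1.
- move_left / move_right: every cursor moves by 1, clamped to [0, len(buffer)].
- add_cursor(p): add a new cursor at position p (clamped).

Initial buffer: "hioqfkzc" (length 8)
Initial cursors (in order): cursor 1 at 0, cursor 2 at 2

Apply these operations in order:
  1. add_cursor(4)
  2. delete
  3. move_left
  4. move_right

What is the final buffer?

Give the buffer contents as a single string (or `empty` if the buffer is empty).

After op 1 (add_cursor(4)): buffer="hioqfkzc" (len 8), cursors c1@0 c2@2 c3@4, authorship ........
After op 2 (delete): buffer="hofkzc" (len 6), cursors c1@0 c2@1 c3@2, authorship ......
After op 3 (move_left): buffer="hofkzc" (len 6), cursors c1@0 c2@0 c3@1, authorship ......
After op 4 (move_right): buffer="hofkzc" (len 6), cursors c1@1 c2@1 c3@2, authorship ......

Answer: hofkzc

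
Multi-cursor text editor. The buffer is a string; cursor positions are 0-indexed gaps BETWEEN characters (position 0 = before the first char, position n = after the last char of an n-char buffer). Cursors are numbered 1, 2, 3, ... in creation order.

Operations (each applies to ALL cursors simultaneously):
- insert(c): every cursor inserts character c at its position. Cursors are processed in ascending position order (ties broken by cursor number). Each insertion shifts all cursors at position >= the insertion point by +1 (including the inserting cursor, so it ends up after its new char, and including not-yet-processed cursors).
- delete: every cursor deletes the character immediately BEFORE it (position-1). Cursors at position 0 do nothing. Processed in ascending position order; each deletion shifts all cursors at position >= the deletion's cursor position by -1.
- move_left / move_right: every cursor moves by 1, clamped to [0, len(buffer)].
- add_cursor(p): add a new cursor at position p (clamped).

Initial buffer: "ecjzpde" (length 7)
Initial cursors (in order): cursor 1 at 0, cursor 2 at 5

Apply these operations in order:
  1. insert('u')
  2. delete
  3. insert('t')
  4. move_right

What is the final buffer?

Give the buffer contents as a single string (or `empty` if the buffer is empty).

Answer: tecjzptde

Derivation:
After op 1 (insert('u')): buffer="uecjzpude" (len 9), cursors c1@1 c2@7, authorship 1.....2..
After op 2 (delete): buffer="ecjzpde" (len 7), cursors c1@0 c2@5, authorship .......
After op 3 (insert('t')): buffer="tecjzptde" (len 9), cursors c1@1 c2@7, authorship 1.....2..
After op 4 (move_right): buffer="tecjzptde" (len 9), cursors c1@2 c2@8, authorship 1.....2..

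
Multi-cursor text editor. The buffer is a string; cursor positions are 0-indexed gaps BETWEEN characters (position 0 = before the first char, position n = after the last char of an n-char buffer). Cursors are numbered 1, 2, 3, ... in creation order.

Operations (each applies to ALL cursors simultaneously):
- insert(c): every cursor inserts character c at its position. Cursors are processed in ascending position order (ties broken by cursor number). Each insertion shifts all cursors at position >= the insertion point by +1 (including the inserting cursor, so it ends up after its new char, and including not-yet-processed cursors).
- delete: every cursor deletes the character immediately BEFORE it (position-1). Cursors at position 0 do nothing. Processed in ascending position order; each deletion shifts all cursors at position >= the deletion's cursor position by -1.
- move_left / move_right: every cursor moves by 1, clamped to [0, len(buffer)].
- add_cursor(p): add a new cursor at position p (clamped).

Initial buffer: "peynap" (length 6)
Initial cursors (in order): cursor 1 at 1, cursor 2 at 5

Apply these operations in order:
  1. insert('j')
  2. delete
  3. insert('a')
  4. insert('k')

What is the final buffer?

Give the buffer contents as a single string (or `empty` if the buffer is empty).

After op 1 (insert('j')): buffer="pjeynajp" (len 8), cursors c1@2 c2@7, authorship .1....2.
After op 2 (delete): buffer="peynap" (len 6), cursors c1@1 c2@5, authorship ......
After op 3 (insert('a')): buffer="paeynaap" (len 8), cursors c1@2 c2@7, authorship .1....2.
After op 4 (insert('k')): buffer="pakeynaakp" (len 10), cursors c1@3 c2@9, authorship .11....22.

Answer: pakeynaakp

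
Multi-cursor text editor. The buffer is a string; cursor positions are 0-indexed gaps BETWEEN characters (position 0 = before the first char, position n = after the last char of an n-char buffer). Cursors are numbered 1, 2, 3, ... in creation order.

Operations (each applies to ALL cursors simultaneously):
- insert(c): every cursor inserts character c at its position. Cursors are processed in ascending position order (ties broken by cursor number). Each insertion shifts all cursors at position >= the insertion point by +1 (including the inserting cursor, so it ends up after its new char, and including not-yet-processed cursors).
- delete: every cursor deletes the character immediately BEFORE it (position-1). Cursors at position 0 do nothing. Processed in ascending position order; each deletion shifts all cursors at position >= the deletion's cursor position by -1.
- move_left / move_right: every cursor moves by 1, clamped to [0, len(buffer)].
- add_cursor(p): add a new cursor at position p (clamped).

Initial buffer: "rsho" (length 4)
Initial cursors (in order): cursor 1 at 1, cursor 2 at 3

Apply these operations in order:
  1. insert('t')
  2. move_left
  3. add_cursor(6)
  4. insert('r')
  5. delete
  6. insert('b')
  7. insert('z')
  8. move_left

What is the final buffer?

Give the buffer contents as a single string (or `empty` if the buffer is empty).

Answer: rbztshbztobz

Derivation:
After op 1 (insert('t')): buffer="rtshto" (len 6), cursors c1@2 c2@5, authorship .1..2.
After op 2 (move_left): buffer="rtshto" (len 6), cursors c1@1 c2@4, authorship .1..2.
After op 3 (add_cursor(6)): buffer="rtshto" (len 6), cursors c1@1 c2@4 c3@6, authorship .1..2.
After op 4 (insert('r')): buffer="rrtshrtor" (len 9), cursors c1@2 c2@6 c3@9, authorship .11..22.3
After op 5 (delete): buffer="rtshto" (len 6), cursors c1@1 c2@4 c3@6, authorship .1..2.
After op 6 (insert('b')): buffer="rbtshbtob" (len 9), cursors c1@2 c2@6 c3@9, authorship .11..22.3
After op 7 (insert('z')): buffer="rbztshbztobz" (len 12), cursors c1@3 c2@8 c3@12, authorship .111..222.33
After op 8 (move_left): buffer="rbztshbztobz" (len 12), cursors c1@2 c2@7 c3@11, authorship .111..222.33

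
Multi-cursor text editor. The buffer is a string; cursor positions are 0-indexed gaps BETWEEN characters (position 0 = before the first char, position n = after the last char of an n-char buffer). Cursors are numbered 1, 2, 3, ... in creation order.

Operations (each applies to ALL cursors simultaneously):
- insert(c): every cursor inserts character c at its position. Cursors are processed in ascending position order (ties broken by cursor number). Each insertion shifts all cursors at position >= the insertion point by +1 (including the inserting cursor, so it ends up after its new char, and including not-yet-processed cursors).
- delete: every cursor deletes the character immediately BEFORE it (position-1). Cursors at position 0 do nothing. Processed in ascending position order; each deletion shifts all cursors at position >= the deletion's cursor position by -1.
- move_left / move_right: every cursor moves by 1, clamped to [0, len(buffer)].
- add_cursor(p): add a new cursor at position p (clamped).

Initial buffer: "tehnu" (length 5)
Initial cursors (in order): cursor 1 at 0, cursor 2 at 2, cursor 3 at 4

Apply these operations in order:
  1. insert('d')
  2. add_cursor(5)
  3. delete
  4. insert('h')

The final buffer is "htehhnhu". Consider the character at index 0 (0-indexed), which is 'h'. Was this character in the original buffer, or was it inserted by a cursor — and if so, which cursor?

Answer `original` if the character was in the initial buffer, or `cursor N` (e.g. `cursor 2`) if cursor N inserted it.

Answer: cursor 1

Derivation:
After op 1 (insert('d')): buffer="dtedhndu" (len 8), cursors c1@1 c2@4 c3@7, authorship 1..2..3.
After op 2 (add_cursor(5)): buffer="dtedhndu" (len 8), cursors c1@1 c2@4 c4@5 c3@7, authorship 1..2..3.
After op 3 (delete): buffer="tenu" (len 4), cursors c1@0 c2@2 c4@2 c3@3, authorship ....
After op 4 (insert('h')): buffer="htehhnhu" (len 8), cursors c1@1 c2@5 c4@5 c3@7, authorship 1..24.3.
Authorship (.=original, N=cursor N): 1 . . 2 4 . 3 .
Index 0: author = 1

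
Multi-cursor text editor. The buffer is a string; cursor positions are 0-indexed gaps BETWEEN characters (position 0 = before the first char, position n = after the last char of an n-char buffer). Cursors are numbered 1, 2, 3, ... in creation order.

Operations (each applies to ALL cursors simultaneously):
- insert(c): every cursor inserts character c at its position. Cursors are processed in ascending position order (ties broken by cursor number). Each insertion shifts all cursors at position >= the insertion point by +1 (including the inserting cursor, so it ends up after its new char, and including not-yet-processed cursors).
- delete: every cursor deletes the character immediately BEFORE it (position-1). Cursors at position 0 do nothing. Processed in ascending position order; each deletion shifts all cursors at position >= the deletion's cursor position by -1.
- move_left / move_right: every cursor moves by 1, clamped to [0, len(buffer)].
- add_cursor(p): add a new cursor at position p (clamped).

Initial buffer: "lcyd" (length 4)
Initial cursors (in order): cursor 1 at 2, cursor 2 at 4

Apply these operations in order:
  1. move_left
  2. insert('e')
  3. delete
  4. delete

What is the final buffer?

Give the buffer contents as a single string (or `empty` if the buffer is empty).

Answer: cd

Derivation:
After op 1 (move_left): buffer="lcyd" (len 4), cursors c1@1 c2@3, authorship ....
After op 2 (insert('e')): buffer="lecyed" (len 6), cursors c1@2 c2@5, authorship .1..2.
After op 3 (delete): buffer="lcyd" (len 4), cursors c1@1 c2@3, authorship ....
After op 4 (delete): buffer="cd" (len 2), cursors c1@0 c2@1, authorship ..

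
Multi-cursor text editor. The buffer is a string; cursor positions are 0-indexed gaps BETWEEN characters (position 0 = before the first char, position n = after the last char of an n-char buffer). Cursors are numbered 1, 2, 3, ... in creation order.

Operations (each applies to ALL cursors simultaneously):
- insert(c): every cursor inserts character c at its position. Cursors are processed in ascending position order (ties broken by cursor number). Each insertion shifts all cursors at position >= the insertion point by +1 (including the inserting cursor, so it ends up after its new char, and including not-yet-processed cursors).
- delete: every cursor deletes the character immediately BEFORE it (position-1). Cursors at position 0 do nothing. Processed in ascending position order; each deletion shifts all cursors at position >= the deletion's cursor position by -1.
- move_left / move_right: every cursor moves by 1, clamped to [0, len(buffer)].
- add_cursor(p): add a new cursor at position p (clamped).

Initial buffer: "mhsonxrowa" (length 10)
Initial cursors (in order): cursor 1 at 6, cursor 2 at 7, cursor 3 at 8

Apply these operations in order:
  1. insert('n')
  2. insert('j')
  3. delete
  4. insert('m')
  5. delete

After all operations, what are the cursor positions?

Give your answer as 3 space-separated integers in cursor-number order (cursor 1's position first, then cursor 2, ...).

Answer: 7 9 11

Derivation:
After op 1 (insert('n')): buffer="mhsonxnrnonwa" (len 13), cursors c1@7 c2@9 c3@11, authorship ......1.2.3..
After op 2 (insert('j')): buffer="mhsonxnjrnjonjwa" (len 16), cursors c1@8 c2@11 c3@14, authorship ......11.22.33..
After op 3 (delete): buffer="mhsonxnrnonwa" (len 13), cursors c1@7 c2@9 c3@11, authorship ......1.2.3..
After op 4 (insert('m')): buffer="mhsonxnmrnmonmwa" (len 16), cursors c1@8 c2@11 c3@14, authorship ......11.22.33..
After op 5 (delete): buffer="mhsonxnrnonwa" (len 13), cursors c1@7 c2@9 c3@11, authorship ......1.2.3..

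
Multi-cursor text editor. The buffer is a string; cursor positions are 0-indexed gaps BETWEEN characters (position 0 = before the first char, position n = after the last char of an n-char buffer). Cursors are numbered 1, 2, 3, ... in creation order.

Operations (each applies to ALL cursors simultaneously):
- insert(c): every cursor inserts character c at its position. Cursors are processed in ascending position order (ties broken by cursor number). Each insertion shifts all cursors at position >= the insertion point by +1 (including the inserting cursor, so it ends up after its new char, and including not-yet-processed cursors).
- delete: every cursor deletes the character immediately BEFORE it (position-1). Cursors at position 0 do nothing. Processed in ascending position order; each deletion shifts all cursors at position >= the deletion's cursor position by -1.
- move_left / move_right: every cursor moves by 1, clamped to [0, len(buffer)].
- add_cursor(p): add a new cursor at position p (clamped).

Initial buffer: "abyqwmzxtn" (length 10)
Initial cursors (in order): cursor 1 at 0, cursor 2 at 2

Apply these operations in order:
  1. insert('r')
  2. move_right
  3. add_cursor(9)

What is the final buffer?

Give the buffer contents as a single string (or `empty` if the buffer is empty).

After op 1 (insert('r')): buffer="rabryqwmzxtn" (len 12), cursors c1@1 c2@4, authorship 1..2........
After op 2 (move_right): buffer="rabryqwmzxtn" (len 12), cursors c1@2 c2@5, authorship 1..2........
After op 3 (add_cursor(9)): buffer="rabryqwmzxtn" (len 12), cursors c1@2 c2@5 c3@9, authorship 1..2........

Answer: rabryqwmzxtn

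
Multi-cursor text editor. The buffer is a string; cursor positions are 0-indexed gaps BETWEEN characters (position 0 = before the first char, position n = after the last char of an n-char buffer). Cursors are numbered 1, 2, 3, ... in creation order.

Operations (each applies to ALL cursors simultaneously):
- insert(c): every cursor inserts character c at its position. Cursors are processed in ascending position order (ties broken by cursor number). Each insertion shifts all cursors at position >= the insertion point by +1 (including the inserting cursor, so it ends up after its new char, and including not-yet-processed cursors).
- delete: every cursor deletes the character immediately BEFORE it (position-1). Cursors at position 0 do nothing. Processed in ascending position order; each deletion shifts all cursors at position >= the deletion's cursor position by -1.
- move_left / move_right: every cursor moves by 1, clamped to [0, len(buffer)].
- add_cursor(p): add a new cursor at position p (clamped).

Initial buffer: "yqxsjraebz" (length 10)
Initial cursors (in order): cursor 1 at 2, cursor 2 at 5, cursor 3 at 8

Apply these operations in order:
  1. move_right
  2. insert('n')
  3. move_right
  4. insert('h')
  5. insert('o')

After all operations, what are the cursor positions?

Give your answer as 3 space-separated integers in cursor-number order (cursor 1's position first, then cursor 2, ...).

Answer: 7 13 19

Derivation:
After op 1 (move_right): buffer="yqxsjraebz" (len 10), cursors c1@3 c2@6 c3@9, authorship ..........
After op 2 (insert('n')): buffer="yqxnsjrnaebnz" (len 13), cursors c1@4 c2@8 c3@12, authorship ...1...2...3.
After op 3 (move_right): buffer="yqxnsjrnaebnz" (len 13), cursors c1@5 c2@9 c3@13, authorship ...1...2...3.
After op 4 (insert('h')): buffer="yqxnshjrnahebnzh" (len 16), cursors c1@6 c2@11 c3@16, authorship ...1.1..2.2..3.3
After op 5 (insert('o')): buffer="yqxnshojrnahoebnzho" (len 19), cursors c1@7 c2@13 c3@19, authorship ...1.11..2.22..3.33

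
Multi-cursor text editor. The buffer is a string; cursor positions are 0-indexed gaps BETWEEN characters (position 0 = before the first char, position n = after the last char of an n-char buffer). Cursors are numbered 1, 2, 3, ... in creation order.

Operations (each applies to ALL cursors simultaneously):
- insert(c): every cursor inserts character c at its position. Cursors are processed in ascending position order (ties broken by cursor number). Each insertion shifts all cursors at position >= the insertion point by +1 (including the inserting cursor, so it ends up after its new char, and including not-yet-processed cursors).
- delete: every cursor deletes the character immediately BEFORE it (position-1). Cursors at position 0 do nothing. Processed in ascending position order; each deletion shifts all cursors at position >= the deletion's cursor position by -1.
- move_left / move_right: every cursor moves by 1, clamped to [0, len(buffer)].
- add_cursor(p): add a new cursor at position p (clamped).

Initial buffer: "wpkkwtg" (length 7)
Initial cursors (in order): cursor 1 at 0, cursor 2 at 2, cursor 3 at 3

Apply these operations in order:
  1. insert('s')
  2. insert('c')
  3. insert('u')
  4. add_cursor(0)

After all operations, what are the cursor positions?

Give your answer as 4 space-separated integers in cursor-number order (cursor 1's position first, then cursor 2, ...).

After op 1 (insert('s')): buffer="swpskskwtg" (len 10), cursors c1@1 c2@4 c3@6, authorship 1..2.3....
After op 2 (insert('c')): buffer="scwpscksckwtg" (len 13), cursors c1@2 c2@6 c3@9, authorship 11..22.33....
After op 3 (insert('u')): buffer="scuwpscukscukwtg" (len 16), cursors c1@3 c2@8 c3@12, authorship 111..222.333....
After op 4 (add_cursor(0)): buffer="scuwpscukscukwtg" (len 16), cursors c4@0 c1@3 c2@8 c3@12, authorship 111..222.333....

Answer: 3 8 12 0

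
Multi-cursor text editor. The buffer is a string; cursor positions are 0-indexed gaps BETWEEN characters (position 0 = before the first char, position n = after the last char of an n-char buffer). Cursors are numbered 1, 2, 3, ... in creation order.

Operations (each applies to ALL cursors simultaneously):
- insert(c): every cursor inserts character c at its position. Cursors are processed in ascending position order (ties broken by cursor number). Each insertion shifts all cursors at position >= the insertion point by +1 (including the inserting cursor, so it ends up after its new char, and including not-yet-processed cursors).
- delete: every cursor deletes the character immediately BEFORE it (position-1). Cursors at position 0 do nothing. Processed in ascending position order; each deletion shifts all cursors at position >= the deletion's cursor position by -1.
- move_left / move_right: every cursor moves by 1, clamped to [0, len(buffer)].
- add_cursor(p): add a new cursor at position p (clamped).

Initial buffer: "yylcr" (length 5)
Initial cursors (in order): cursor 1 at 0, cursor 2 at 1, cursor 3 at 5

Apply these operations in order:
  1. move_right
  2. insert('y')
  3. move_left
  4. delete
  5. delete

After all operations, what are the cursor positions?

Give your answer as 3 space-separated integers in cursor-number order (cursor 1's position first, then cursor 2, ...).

After op 1 (move_right): buffer="yylcr" (len 5), cursors c1@1 c2@2 c3@5, authorship .....
After op 2 (insert('y')): buffer="yyyylcry" (len 8), cursors c1@2 c2@4 c3@8, authorship .1.2...3
After op 3 (move_left): buffer="yyyylcry" (len 8), cursors c1@1 c2@3 c3@7, authorship .1.2...3
After op 4 (delete): buffer="yylcy" (len 5), cursors c1@0 c2@1 c3@4, authorship 12..3
After op 5 (delete): buffer="yly" (len 3), cursors c1@0 c2@0 c3@2, authorship 2.3

Answer: 0 0 2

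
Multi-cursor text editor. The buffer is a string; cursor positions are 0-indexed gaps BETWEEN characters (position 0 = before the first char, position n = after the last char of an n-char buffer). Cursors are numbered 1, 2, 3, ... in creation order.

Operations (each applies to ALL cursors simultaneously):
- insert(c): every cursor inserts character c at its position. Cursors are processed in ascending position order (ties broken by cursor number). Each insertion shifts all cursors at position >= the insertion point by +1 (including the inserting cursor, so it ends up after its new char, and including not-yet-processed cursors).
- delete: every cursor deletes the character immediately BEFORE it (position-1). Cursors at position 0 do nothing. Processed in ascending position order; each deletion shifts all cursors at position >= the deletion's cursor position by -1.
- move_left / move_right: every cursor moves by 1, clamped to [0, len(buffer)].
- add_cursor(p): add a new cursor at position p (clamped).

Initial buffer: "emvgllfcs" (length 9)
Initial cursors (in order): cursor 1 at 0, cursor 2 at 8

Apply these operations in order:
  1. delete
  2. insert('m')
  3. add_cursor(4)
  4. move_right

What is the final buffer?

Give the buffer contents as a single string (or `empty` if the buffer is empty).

After op 1 (delete): buffer="emvgllfs" (len 8), cursors c1@0 c2@7, authorship ........
After op 2 (insert('m')): buffer="memvgllfms" (len 10), cursors c1@1 c2@9, authorship 1.......2.
After op 3 (add_cursor(4)): buffer="memvgllfms" (len 10), cursors c1@1 c3@4 c2@9, authorship 1.......2.
After op 4 (move_right): buffer="memvgllfms" (len 10), cursors c1@2 c3@5 c2@10, authorship 1.......2.

Answer: memvgllfms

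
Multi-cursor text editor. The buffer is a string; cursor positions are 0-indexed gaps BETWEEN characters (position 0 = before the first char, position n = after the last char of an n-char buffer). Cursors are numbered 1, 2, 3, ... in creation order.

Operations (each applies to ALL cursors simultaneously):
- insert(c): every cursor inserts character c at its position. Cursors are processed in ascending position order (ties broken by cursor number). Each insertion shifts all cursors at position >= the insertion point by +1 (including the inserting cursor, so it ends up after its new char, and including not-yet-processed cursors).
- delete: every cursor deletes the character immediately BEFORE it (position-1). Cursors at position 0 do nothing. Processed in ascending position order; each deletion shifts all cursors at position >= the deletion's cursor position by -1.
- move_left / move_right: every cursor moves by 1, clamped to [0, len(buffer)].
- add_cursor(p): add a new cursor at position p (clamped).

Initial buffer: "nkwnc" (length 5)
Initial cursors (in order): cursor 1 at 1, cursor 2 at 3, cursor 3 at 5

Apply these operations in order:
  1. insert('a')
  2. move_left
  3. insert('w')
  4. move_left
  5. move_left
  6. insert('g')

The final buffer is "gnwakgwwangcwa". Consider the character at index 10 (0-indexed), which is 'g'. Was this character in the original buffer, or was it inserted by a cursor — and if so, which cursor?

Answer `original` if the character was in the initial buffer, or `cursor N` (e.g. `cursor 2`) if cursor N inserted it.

Answer: cursor 3

Derivation:
After op 1 (insert('a')): buffer="nakwanca" (len 8), cursors c1@2 c2@5 c3@8, authorship .1..2..3
After op 2 (move_left): buffer="nakwanca" (len 8), cursors c1@1 c2@4 c3@7, authorship .1..2..3
After op 3 (insert('w')): buffer="nwakwwancwa" (len 11), cursors c1@2 c2@6 c3@10, authorship .11..22..33
After op 4 (move_left): buffer="nwakwwancwa" (len 11), cursors c1@1 c2@5 c3@9, authorship .11..22..33
After op 5 (move_left): buffer="nwakwwancwa" (len 11), cursors c1@0 c2@4 c3@8, authorship .11..22..33
After op 6 (insert('g')): buffer="gnwakgwwangcwa" (len 14), cursors c1@1 c2@6 c3@11, authorship 1.11.2.22.3.33
Authorship (.=original, N=cursor N): 1 . 1 1 . 2 . 2 2 . 3 . 3 3
Index 10: author = 3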